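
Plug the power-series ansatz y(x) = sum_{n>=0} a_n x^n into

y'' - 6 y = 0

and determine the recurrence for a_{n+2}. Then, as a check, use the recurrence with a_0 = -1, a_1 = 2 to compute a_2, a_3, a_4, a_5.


Substitute y = sum_n a_n x^n into y'' + (const) y = 0.
y''(x) = sum_{n>=0} (n+2)(n+1) a_{n+2} x^n.
The ODE becomes sum_n [(n+2)(n+1) a_{n+2} - 6 a_n] x^n = 0.
Setting each coefficient to zero gives the recurrence:
  (n+2)(n+1) a_{n+2} - 6 a_n = 0,
  a_{n+2} = 6 / ((n+1)(n+2)) a_n.

Check with a_0 = -1, a_1 = 2 (apply the recurrence for n = 0, 1, 2, 3): a_0 = -1, a_1 = 2, a_2 = -3, a_3 = 2, a_4 = -3/2, a_5 = 3/5.

a_{n+2} = 6/((n+1)(n+2)) * a_n; check: a_0 = -1, a_1 = 2, a_2 = -3, a_3 = 2, a_4 = -3/2, a_5 = 3/5


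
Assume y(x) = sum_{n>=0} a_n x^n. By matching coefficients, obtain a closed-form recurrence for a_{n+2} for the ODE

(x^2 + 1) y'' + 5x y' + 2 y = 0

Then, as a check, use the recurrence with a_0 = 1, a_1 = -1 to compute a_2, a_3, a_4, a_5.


Substitute y = sum_n a_n x^n.
(1 + 1 x^2) y'' contributes (n+2)(n+1) a_{n+2} + n(n-1) a_n at x^n.
5 x y'(x) contributes 5 n a_n at x^n.
2 y(x) contributes 2 a_n at x^n.
Matching x^n: (n+2)(n+1) a_{n+2} + (n(n-1) + 5 n + 2) a_n = 0.
Thus a_{n+2} = (-n(n-1) - 5 n - 2) / ((n+1)(n+2)) * a_n.

Check with a_0 = 1, a_1 = -1 (apply the recurrence for n = 0, 1, 2, 3): a_0 = 1, a_1 = -1, a_2 = -1, a_3 = 7/6, a_4 = 7/6, a_5 = -161/120.

a_(n+2) = (-n(n-1) - 5 n - 2) / ((n+1)(n+2)) * a_n; check: a_0 = 1, a_1 = -1, a_2 = -1, a_3 = 7/6, a_4 = 7/6, a_5 = -161/120


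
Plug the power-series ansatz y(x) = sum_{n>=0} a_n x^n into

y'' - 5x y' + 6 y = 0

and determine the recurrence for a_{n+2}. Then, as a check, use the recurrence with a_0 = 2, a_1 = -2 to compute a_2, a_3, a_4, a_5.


Substitute y = sum_n a_n x^n.
y''(x) has coefficient (n+2)(n+1) a_{n+2} at x^n;
-5 x y'(x) has coefficient -5 n a_n at x^n (shift);
6 y(x) has coefficient 6 a_n at x^n.
Matching x^n: (n+2)(n+1) a_{n+2} + (-5n + 6) a_n = 0.
Thus a_{n+2} = (5n - 6) / ((n+1)(n+2)) * a_n.

Check with a_0 = 2, a_1 = -2 (apply the recurrence for n = 0, 1, 2, 3): a_0 = 2, a_1 = -2, a_2 = -6, a_3 = 1/3, a_4 = -2, a_5 = 3/20.

a_(n+2) = (5n - 6) / ((n+1)(n+2)) * a_n; check: a_0 = 2, a_1 = -2, a_2 = -6, a_3 = 1/3, a_4 = -2, a_5 = 3/20


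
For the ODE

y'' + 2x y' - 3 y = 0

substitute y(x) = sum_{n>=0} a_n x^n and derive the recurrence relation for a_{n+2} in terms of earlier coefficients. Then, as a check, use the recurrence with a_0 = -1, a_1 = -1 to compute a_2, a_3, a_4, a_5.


Substitute y = sum_n a_n x^n.
y''(x) has coefficient (n+2)(n+1) a_{n+2} at x^n;
2 x y'(x) has coefficient 2 n a_n at x^n (shift);
-3 y(x) has coefficient -3 a_n at x^n.
Matching x^n: (n+2)(n+1) a_{n+2} + (2n - 3) a_n = 0.
Thus a_{n+2} = (-2n + 3) / ((n+1)(n+2)) * a_n.

Check with a_0 = -1, a_1 = -1 (apply the recurrence for n = 0, 1, 2, 3): a_0 = -1, a_1 = -1, a_2 = -3/2, a_3 = -1/6, a_4 = 1/8, a_5 = 1/40.

a_(n+2) = (-2n + 3) / ((n+1)(n+2)) * a_n; check: a_0 = -1, a_1 = -1, a_2 = -3/2, a_3 = -1/6, a_4 = 1/8, a_5 = 1/40


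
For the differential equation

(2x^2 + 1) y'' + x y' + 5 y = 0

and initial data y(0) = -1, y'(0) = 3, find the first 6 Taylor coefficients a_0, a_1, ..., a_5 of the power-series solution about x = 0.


Ansatz: y(x) = sum_{n>=0} a_n x^n, so y'(x) = sum_{n>=1} n a_n x^(n-1) and y''(x) = sum_{n>=2} n(n-1) a_n x^(n-2).
Substitute into P(x) y'' + Q(x) y' + R(x) y = 0 with P(x) = 2x^2 + 1, Q(x) = x, R(x) = 5, and match powers of x.
Initial conditions: a_0 = -1, a_1 = 3.
Setting the coefficient of each power of x to zero and solving order by order (substituting the coefficients already found):
  x^0: 2 a_2 + 5 a_0 = 0  ->  2 a_2 = -5 a_0 = 5  ->  a_2 = 5/2
  x^1: 6 a_3 + 6 a_1 = 0  ->  6 a_3 = -6 a_1 = -18  ->  a_3 = -3
  x^2: 12 a_4 + 11 a_2 = 0  ->  12 a_4 = -11 a_2 = -55/2  ->  a_4 = -55/24
  x^3: 20 a_5 + 20 a_3 = 0  ->  20 a_5 = -20 a_3 = 60  ->  a_5 = 3
Truncated series: y(x) = -1 + 3 x + (5/2) x^2 - 3 x^3 - (55/24) x^4 + 3 x^5 + O(x^6).

a_0 = -1; a_1 = 3; a_2 = 5/2; a_3 = -3; a_4 = -55/24; a_5 = 3


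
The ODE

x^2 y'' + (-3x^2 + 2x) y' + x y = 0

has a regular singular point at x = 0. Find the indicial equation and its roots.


Divide by x^2 to reach normal form y'' + P_1(x) y' + P_2(x) y = 0 with P_1(x) = -3 + 2/x and P_2(x) = 1/x.
x = 0 is a singular point because the y'-coefficient -3 + 2/x has a pole at x = 0 and the y-coefficient 1/x has a pole at x = 0.
It is a regular singular point because x P_1(x) = p(x) = 2 - 3x and x^2 P_2(x) = q(x) = x are polynomials, hence analytic at x = 0.
p(0) = 2,  q(0) = 0.
Indicial equation: r(r-1) + p(0) r + q(0) = 0, i.e. r^2 + (p(0) - 1) r + q(0) = 0, i.e. r^2 + 1 r = 0.
Discriminant: (1)^2 - 4(0) = 1, so r = (-1 ± 1)/2.
Solving: r_1 = 0, r_2 = -1.

indicial: r^2 + 1 r = 0; roots r_1 = 0, r_2 = -1


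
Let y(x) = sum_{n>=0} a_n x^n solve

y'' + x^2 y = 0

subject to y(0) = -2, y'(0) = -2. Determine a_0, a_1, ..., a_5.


Ansatz: y(x) = sum_{n>=0} a_n x^n, so y'(x) = sum_{n>=1} n a_n x^(n-1) and y''(x) = sum_{n>=2} n(n-1) a_n x^(n-2).
Substitute into P(x) y'' + Q(x) y' + R(x) y = 0 with P(x) = 1, Q(x) = 0, R(x) = x^2, and match powers of x.
Initial conditions: a_0 = -2, a_1 = -2.
Setting the coefficient of each power of x to zero and solving order by order (substituting the coefficients already found):
  x^0: 2 a_2 = 0  ->  a_2 = 0
  x^1: 6 a_3 = 0  ->  a_3 = 0
  x^2: 12 a_4 + a_0 = 0  ->  12 a_4 = -a_0 = 2  ->  a_4 = 1/6
  x^3: 20 a_5 + a_1 = 0  ->  20 a_5 = -a_1 = 2  ->  a_5 = 1/10
Truncated series: y(x) = -2 - 2 x + (1/6) x^4 + (1/10) x^5 + O(x^6).

a_0 = -2; a_1 = -2; a_2 = 0; a_3 = 0; a_4 = 1/6; a_5 = 1/10


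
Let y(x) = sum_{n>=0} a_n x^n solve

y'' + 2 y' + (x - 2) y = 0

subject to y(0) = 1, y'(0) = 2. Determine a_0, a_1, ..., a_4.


Ansatz: y(x) = sum_{n>=0} a_n x^n, so y'(x) = sum_{n>=1} n a_n x^(n-1) and y''(x) = sum_{n>=2} n(n-1) a_n x^(n-2).
Substitute into P(x) y'' + Q(x) y' + R(x) y = 0 with P(x) = 1, Q(x) = 2, R(x) = x - 2, and match powers of x.
Initial conditions: a_0 = 1, a_1 = 2.
Setting the coefficient of each power of x to zero and solving order by order (substituting the coefficients already found):
  x^0: 2 a_2 + 2 a_1 - 2 a_0 = 0  ->  2 a_2 = -2 a_1 + 2 a_0 = -2  ->  a_2 = -1
  x^1: 6 a_3 + 4 a_2 - 2 a_1 + a_0 = 0  ->  6 a_3 = -4 a_2 + 2 a_1 - a_0 = 7  ->  a_3 = 7/6
  x^2: 12 a_4 + 6 a_3 - 2 a_2 + a_1 = 0  ->  12 a_4 = -6 a_3 + 2 a_2 - a_1 = -11  ->  a_4 = -11/12
Truncated series: y(x) = 1 + 2 x - x^2 + (7/6) x^3 - (11/12) x^4 + O(x^5).

a_0 = 1; a_1 = 2; a_2 = -1; a_3 = 7/6; a_4 = -11/12


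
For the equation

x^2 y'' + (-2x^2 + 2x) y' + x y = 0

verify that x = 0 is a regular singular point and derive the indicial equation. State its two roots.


Divide by x^2 to reach normal form y'' + P_1(x) y' + P_2(x) y = 0 with P_1(x) = -2 + 2/x and P_2(x) = 1/x.
x = 0 is a singular point because the y'-coefficient -2 + 2/x has a pole at x = 0 and the y-coefficient 1/x has a pole at x = 0.
It is a regular singular point because x P_1(x) = p(x) = 2 - 2x and x^2 P_2(x) = q(x) = x are polynomials, hence analytic at x = 0.
p(0) = 2,  q(0) = 0.
Indicial equation: r(r-1) + p(0) r + q(0) = 0, i.e. r^2 + (p(0) - 1) r + q(0) = 0, i.e. r^2 + 1 r = 0.
Discriminant: (1)^2 - 4(0) = 1, so r = (-1 ± 1)/2.
Solving: r_1 = 0, r_2 = -1.

indicial: r^2 + 1 r = 0; roots r_1 = 0, r_2 = -1


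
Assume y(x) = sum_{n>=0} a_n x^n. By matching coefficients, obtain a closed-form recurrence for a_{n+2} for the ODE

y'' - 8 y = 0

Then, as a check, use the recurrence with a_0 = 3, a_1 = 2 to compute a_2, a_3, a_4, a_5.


Substitute y = sum_n a_n x^n into y'' + (const) y = 0.
y''(x) = sum_{n>=0} (n+2)(n+1) a_{n+2} x^n.
The ODE becomes sum_n [(n+2)(n+1) a_{n+2} - 8 a_n] x^n = 0.
Setting each coefficient to zero gives the recurrence:
  (n+2)(n+1) a_{n+2} - 8 a_n = 0,
  a_{n+2} = 8 / ((n+1)(n+2)) a_n.

Check with a_0 = 3, a_1 = 2 (apply the recurrence for n = 0, 1, 2, 3): a_0 = 3, a_1 = 2, a_2 = 12, a_3 = 8/3, a_4 = 8, a_5 = 16/15.

a_{n+2} = 8/((n+1)(n+2)) * a_n; check: a_0 = 3, a_1 = 2, a_2 = 12, a_3 = 8/3, a_4 = 8, a_5 = 16/15


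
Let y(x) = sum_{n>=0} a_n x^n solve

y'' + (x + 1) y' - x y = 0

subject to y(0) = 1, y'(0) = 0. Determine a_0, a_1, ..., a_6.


Ansatz: y(x) = sum_{n>=0} a_n x^n, so y'(x) = sum_{n>=1} n a_n x^(n-1) and y''(x) = sum_{n>=2} n(n-1) a_n x^(n-2).
Substitute into P(x) y'' + Q(x) y' + R(x) y = 0 with P(x) = 1, Q(x) = x + 1, R(x) = -x, and match powers of x.
Initial conditions: a_0 = 1, a_1 = 0.
Setting the coefficient of each power of x to zero and solving order by order (substituting the coefficients already found):
  x^0: 2 a_2 + a_1 = 0  ->  2 a_2 = -a_1 = 0  ->  a_2 = 0
  x^1: 6 a_3 + 2 a_2 + a_1 - a_0 = 0  ->  6 a_3 = -2 a_2 - a_1 + a_0 = 1  ->  a_3 = 1/6
  x^2: 12 a_4 + 3 a_3 + 2 a_2 - a_1 = 0  ->  12 a_4 = -3 a_3 - 2 a_2 + a_1 = -1/2  ->  a_4 = -1/24
  x^3: 20 a_5 + 4 a_4 + 3 a_3 - a_2 = 0  ->  20 a_5 = -4 a_4 - 3 a_3 + a_2 = -1/3  ->  a_5 = -1/60
  x^4: 30 a_6 + 5 a_5 + 4 a_4 - a_3 = 0  ->  30 a_6 = -5 a_5 - 4 a_4 + a_3 = 5/12  ->  a_6 = 1/72
Truncated series: y(x) = 1 + (1/6) x^3 - (1/24) x^4 - (1/60) x^5 + (1/72) x^6 + O(x^7).

a_0 = 1; a_1 = 0; a_2 = 0; a_3 = 1/6; a_4 = -1/24; a_5 = -1/60; a_6 = 1/72


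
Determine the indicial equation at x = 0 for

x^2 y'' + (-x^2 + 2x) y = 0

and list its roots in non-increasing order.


Divide by x^2 to reach normal form y'' + P_1(x) y' + P_2(x) y = 0 with P_1(x) = 0 and P_2(x) = -1 + 2/x.
x = 0 is a singular point because the y-coefficient -1 + 2/x has a pole at x = 0.
It is a regular singular point because x P_1(x) = p(x) = 0 and x^2 P_2(x) = q(x) = -x^2 + 2x are polynomials, hence analytic at x = 0.
p(0) = 0,  q(0) = 0.
Indicial equation: r(r-1) + p(0) r + q(0) = 0, i.e. r^2 + (p(0) - 1) r + q(0) = 0, i.e. r^2 - 1 r = 0.
Discriminant: (-1)^2 - 4(0) = 1, so r = (1 ± 1)/2.
Solving: r_1 = 1, r_2 = 0.

indicial: r^2 - 1 r = 0; roots r_1 = 1, r_2 = 0


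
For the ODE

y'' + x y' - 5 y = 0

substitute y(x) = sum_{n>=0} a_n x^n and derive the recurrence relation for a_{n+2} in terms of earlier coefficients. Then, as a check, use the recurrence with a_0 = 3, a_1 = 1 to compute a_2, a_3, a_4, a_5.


Substitute y = sum_n a_n x^n.
y''(x) has coefficient (n+2)(n+1) a_{n+2} at x^n;
x y'(x) has coefficient n a_n at x^n (shift);
-5 y(x) has coefficient -5 a_n at x^n.
Matching x^n: (n+2)(n+1) a_{n+2} + (n - 5) a_n = 0.
Thus a_{n+2} = (-n + 5) / ((n+1)(n+2)) * a_n.

Check with a_0 = 3, a_1 = 1 (apply the recurrence for n = 0, 1, 2, 3): a_0 = 3, a_1 = 1, a_2 = 15/2, a_3 = 2/3, a_4 = 15/8, a_5 = 1/15.

a_(n+2) = (-n + 5) / ((n+1)(n+2)) * a_n; check: a_0 = 3, a_1 = 1, a_2 = 15/2, a_3 = 2/3, a_4 = 15/8, a_5 = 1/15


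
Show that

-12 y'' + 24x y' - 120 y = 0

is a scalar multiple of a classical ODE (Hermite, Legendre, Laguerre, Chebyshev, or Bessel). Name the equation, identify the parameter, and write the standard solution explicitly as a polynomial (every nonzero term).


All three coefficients share the factor -12; dividing through by -12 gives  y'' - 2x y' + 10 y = 0.
This matches the Hermite equation y'' - 2x y' + 2n y = 0 with 2n = 10, so n = 5; the polynomial solution is H_5(x).
With y = sum_k a_k x^k, matching x^k gives (k+2)(k+1) a_{k+2} = 2(k - n) a_k = 2(k - 5) a_k. The right side vanishes at k = 5, so the series with the parity of 5 terminates at degree 5.
Standard normalization: leading coefficient of H_n is 2^n, so a_5 = 2^5 = 32. Work downward with a_k = (k+1)(k+2) a_{k+2} / (2(k - n)):
  a_3 = (4)(5)(32) / (2(3 - 5)) = 640/(-4) = -160
  a_1 = (2)(3)(-160) / (2(1 - 5)) = -960/(-8) = 120
Hence H_5(x) = 32 x^5 - 160 x^3 + 120 x.

H_5(x); series = 32 x^5 - 160 x^3 + 120 x


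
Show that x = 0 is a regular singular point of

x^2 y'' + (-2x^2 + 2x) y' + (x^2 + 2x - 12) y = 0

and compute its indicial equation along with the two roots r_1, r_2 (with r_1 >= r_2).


Divide by x^2 to reach normal form y'' + P_1(x) y' + P_2(x) y = 0 with P_1(x) = -2 + 2/x and P_2(x) = 1 + 2/x - 12/x^2.
x = 0 is a singular point because the y'-coefficient -2 + 2/x has a pole at x = 0 and the y-coefficient 1 + 2/x - 12/x^2 has a pole at x = 0.
It is a regular singular point because x P_1(x) = p(x) = 2 - 2x and x^2 P_2(x) = q(x) = x^2 + 2x - 12 are polynomials, hence analytic at x = 0.
p(0) = 2,  q(0) = -12.
Indicial equation: r(r-1) + p(0) r + q(0) = 0, i.e. r^2 + (p(0) - 1) r + q(0) = 0, i.e. r^2 + 1 r - 12 = 0.
Discriminant: (1)^2 - 4(-12) = 49, so r = (-1 ± 7)/2.
Solving: r_1 = 3, r_2 = -4.

indicial: r^2 + 1 r - 12 = 0; roots r_1 = 3, r_2 = -4


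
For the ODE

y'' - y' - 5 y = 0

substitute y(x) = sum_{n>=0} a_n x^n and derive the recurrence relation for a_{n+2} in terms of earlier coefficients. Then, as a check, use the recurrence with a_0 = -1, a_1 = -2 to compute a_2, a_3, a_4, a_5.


Substitute y = sum_n a_n x^n.
y''(x) has coefficient (n+2)(n+1) a_{n+2} at x^n;
-y'(x) has coefficient -(n+1) a_{n+1} at x^n;
-5 y(x) has coefficient -5 a_n at x^n.
Matching x^n: (n+2)(n+1) a_{n+2} - (n+1) a_{n+1} - 5 a_n = 0.
Thus a_{n+2} = [(n+1) a_{n+1} + 5 a_n] / ((n+1)(n+2)).

Check with a_0 = -1, a_1 = -2 (apply the recurrence for n = 0, 1, 2, 3): a_0 = -1, a_1 = -2, a_2 = -7/2, a_3 = -17/6, a_4 = -13/6, a_5 = -137/120.

a_(n+2) = [(n+1) a_(n+1) + 5 a_n] / ((n+1)(n+2)); check: a_0 = -1, a_1 = -2, a_2 = -7/2, a_3 = -17/6, a_4 = -13/6, a_5 = -137/120


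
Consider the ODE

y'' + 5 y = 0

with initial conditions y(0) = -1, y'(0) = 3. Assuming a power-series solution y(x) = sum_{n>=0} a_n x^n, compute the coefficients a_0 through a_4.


Ansatz: y(x) = sum_{n>=0} a_n x^n, so y'(x) = sum_{n>=1} n a_n x^(n-1) and y''(x) = sum_{n>=2} n(n-1) a_n x^(n-2).
Substitute into P(x) y'' + Q(x) y' + R(x) y = 0 with P(x) = 1, Q(x) = 0, R(x) = 5, and match powers of x.
Initial conditions: a_0 = -1, a_1 = 3.
Setting the coefficient of each power of x to zero and solving order by order (substituting the coefficients already found):
  x^0: 2 a_2 + 5 a_0 = 0  ->  2 a_2 = -5 a_0 = 5  ->  a_2 = 5/2
  x^1: 6 a_3 + 5 a_1 = 0  ->  6 a_3 = -5 a_1 = -15  ->  a_3 = -5/2
  x^2: 12 a_4 + 5 a_2 = 0  ->  12 a_4 = -5 a_2 = -25/2  ->  a_4 = -25/24
Truncated series: y(x) = -1 + 3 x + (5/2) x^2 - (5/2) x^3 - (25/24) x^4 + O(x^5).

a_0 = -1; a_1 = 3; a_2 = 5/2; a_3 = -5/2; a_4 = -25/24


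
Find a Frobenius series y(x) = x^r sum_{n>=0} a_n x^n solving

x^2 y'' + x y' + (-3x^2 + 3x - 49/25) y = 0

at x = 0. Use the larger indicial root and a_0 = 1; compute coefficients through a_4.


Write in Frobenius form y'' + (p(x)/x) y' + (q(x)/x^2) y = 0:
  p(x) = 1,  q(x) = -3x^2 + 3x - 49/25.
Indicial equation: r(r-1) + (1) r + (-49/25) = 0 -> roots r_1 = 7/5, r_2 = -7/5.
Take r = r_1 = 7/5. Let y(x) = x^r sum_{n>=0} a_n x^n with a_0 = 1.
Substitute y = x^r sum a_n x^n and match x^{r+n}. The recurrence is
  D(n) a_n + 3 a_{n-1} - 3 a_{n-2} = 0,  where D(n) = (r+n)(r+n-1) + (1)(r+n) + (-49/25).
  a_n = [-3 a_{n-1} + 3 a_{n-2}] / D(n).
Since the indicial polynomial factors as (r - r_1)(r - r_2), D(n) = (r_1 + n - r_1)(r_1 + n - r_2) = n(n + 14/5).
Evaluating step by step (a_0 = 1):
  n = 1: D(1) = 1(1 + 14/5) = 19/5; numerator = -3(1) = -3; a_1 = (-3)/(19/5) = -15/19
  n = 2: D(2) = 2(2 + 14/5) = 48/5; numerator = -3(-15/19) + 3(1) = 102/19; a_2 = (102/19)/(48/5) = 85/152
  n = 3: D(3) = 3(3 + 14/5) = 87/5; numerator = -3(85/152) + 3(-15/19) = -615/152; a_3 = (-615/152)/(87/5) = -1025/4408
  n = 4: D(4) = 4(4 + 14/5) = 136/5; numerator = -3(-1025/4408) + 3(85/152) = 5235/2204; a_4 = (5235/2204)/(136/5) = 26175/299744

r = 7/5; a_0 = 1; a_1 = -15/19; a_2 = 85/152; a_3 = -1025/4408; a_4 = 26175/299744


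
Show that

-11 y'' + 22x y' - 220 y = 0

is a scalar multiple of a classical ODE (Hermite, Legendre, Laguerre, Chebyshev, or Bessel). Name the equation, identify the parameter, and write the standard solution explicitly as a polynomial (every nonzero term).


All three coefficients share the factor -11; dividing through by -11 gives  y'' - 2x y' + 20 y = 0.
This matches the Hermite equation y'' - 2x y' + 2n y = 0 with 2n = 20, so n = 10; the polynomial solution is H_10(x).
With y = sum_k a_k x^k, matching x^k gives (k+2)(k+1) a_{k+2} = 2(k - n) a_k = 2(k - 10) a_k. The right side vanishes at k = 10, so the series with the parity of 10 terminates at degree 10.
Standard normalization: leading coefficient of H_n is 2^n, so a_10 = 2^10 = 1024. Work downward with a_k = (k+1)(k+2) a_{k+2} / (2(k - n)):
  a_8 = (9)(10)(1024) / (2(8 - 10)) = 92160/(-4) = -23040
  a_6 = (7)(8)(-23040) / (2(6 - 10)) = -1290240/(-8) = 161280
  a_4 = (5)(6)(161280) / (2(4 - 10)) = 4838400/(-12) = -403200
  a_2 = (3)(4)(-403200) / (2(2 - 10)) = -4838400/(-16) = 302400
  a_0 = (1)(2)(302400) / (2(0 - 10)) = 604800/(-20) = -30240
Hence H_10(x) = 1024 x^10 - 23040 x^8 + 161280 x^6 - 403200 x^4 + 302400 x^2 - 30240.

H_10(x); series = 1024 x^10 - 23040 x^8 + 161280 x^6 - 403200 x^4 + 302400 x^2 - 30240


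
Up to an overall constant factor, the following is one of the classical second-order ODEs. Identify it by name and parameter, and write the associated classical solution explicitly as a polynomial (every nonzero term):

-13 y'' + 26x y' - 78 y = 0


All three coefficients share the factor -13; dividing through by -13 gives  y'' - 2x y' + 6 y = 0.
This matches the Hermite equation y'' - 2x y' + 2n y = 0 with 2n = 6, so n = 3; the polynomial solution is H_3(x).
With y = sum_k a_k x^k, matching x^k gives (k+2)(k+1) a_{k+2} = 2(k - n) a_k = 2(k - 3) a_k. The right side vanishes at k = 3, so the series with the parity of 3 terminates at degree 3.
Standard normalization: leading coefficient of H_n is 2^n, so a_3 = 2^3 = 8. Work downward with a_k = (k+1)(k+2) a_{k+2} / (2(k - n)):
  a_1 = (2)(3)(8) / (2(1 - 3)) = 48/(-4) = -12
Hence H_3(x) = 8 x^3 - 12 x.

H_3(x); series = 8 x^3 - 12 x


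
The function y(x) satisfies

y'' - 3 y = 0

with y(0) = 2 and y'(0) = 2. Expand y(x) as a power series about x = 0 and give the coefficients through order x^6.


Ansatz: y(x) = sum_{n>=0} a_n x^n, so y'(x) = sum_{n>=1} n a_n x^(n-1) and y''(x) = sum_{n>=2} n(n-1) a_n x^(n-2).
Substitute into P(x) y'' + Q(x) y' + R(x) y = 0 with P(x) = 1, Q(x) = 0, R(x) = -3, and match powers of x.
Initial conditions: a_0 = 2, a_1 = 2.
Setting the coefficient of each power of x to zero and solving order by order (substituting the coefficients already found):
  x^0: 2 a_2 - 3 a_0 = 0  ->  2 a_2 = 3 a_0 = 6  ->  a_2 = 3
  x^1: 6 a_3 - 3 a_1 = 0  ->  6 a_3 = 3 a_1 = 6  ->  a_3 = 1
  x^2: 12 a_4 - 3 a_2 = 0  ->  12 a_4 = 3 a_2 = 9  ->  a_4 = 3/4
  x^3: 20 a_5 - 3 a_3 = 0  ->  20 a_5 = 3 a_3 = 3  ->  a_5 = 3/20
  x^4: 30 a_6 - 3 a_4 = 0  ->  30 a_6 = 3 a_4 = 9/4  ->  a_6 = 3/40
Truncated series: y(x) = 2 + 2 x + 3 x^2 + x^3 + (3/4) x^4 + (3/20) x^5 + (3/40) x^6 + O(x^7).

a_0 = 2; a_1 = 2; a_2 = 3; a_3 = 1; a_4 = 3/4; a_5 = 3/20; a_6 = 3/40


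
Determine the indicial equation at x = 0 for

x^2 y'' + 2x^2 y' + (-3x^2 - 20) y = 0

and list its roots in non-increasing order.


Divide by x^2 to reach normal form y'' + P_1(x) y' + P_2(x) y = 0 with P_1(x) = 2 and P_2(x) = -3 - 20/x^2.
x = 0 is a singular point because the y-coefficient -3 - 20/x^2 has a pole at x = 0.
It is a regular singular point because x P_1(x) = p(x) = 2x and x^2 P_2(x) = q(x) = -3x^2 - 20 are polynomials, hence analytic at x = 0.
p(0) = 0,  q(0) = -20.
Indicial equation: r(r-1) + p(0) r + q(0) = 0, i.e. r^2 + (p(0) - 1) r + q(0) = 0, i.e. r^2 - 1 r - 20 = 0.
Discriminant: (-1)^2 - 4(-20) = 81, so r = (1 ± 9)/2.
Solving: r_1 = 5, r_2 = -4.

indicial: r^2 - 1 r - 20 = 0; roots r_1 = 5, r_2 = -4


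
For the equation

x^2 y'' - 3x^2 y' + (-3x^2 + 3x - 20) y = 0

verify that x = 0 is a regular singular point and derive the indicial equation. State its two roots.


Divide by x^2 to reach normal form y'' + P_1(x) y' + P_2(x) y = 0 with P_1(x) = -3 and P_2(x) = -3 + 3/x - 20/x^2.
x = 0 is a singular point because the y-coefficient -3 + 3/x - 20/x^2 has a pole at x = 0.
It is a regular singular point because x P_1(x) = p(x) = -3x and x^2 P_2(x) = q(x) = -3x^2 + 3x - 20 are polynomials, hence analytic at x = 0.
p(0) = 0,  q(0) = -20.
Indicial equation: r(r-1) + p(0) r + q(0) = 0, i.e. r^2 + (p(0) - 1) r + q(0) = 0, i.e. r^2 - 1 r - 20 = 0.
Discriminant: (-1)^2 - 4(-20) = 81, so r = (1 ± 9)/2.
Solving: r_1 = 5, r_2 = -4.

indicial: r^2 - 1 r - 20 = 0; roots r_1 = 5, r_2 = -4


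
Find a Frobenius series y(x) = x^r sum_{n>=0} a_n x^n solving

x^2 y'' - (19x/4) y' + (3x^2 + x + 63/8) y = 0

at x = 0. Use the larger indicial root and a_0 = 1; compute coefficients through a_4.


Write in Frobenius form y'' + (p(x)/x) y' + (q(x)/x^2) y = 0:
  p(x) = -19/4,  q(x) = 3x^2 + x + 63/8.
Indicial equation: r(r-1) + (-19/4) r + (63/8) = 0 -> roots r_1 = 7/2, r_2 = 9/4.
Take r = r_1 = 7/2. Let y(x) = x^r sum_{n>=0} a_n x^n with a_0 = 1.
Substitute y = x^r sum a_n x^n and match x^{r+n}. The recurrence is
  D(n) a_n + 1 a_{n-1} + 3 a_{n-2} = 0,  where D(n) = (r+n)(r+n-1) + (-19/4)(r+n) + (63/8).
  a_n = [-1 a_{n-1} - 3 a_{n-2}] / D(n).
Since the indicial polynomial factors as (r - r_1)(r - r_2), D(n) = (r_1 + n - r_1)(r_1 + n - r_2) = n(n + 5/4).
Evaluating step by step (a_0 = 1):
  n = 1: D(1) = 1(1 + 5/4) = 9/4; numerator = -1(1) = -1; a_1 = (-1)/(9/4) = -4/9
  n = 2: D(2) = 2(2 + 5/4) = 13/2; numerator = -1(-4/9) - 3(1) = -23/9; a_2 = (-23/9)/(13/2) = -46/117
  n = 3: D(3) = 3(3 + 5/4) = 51/4; numerator = -1(-46/117) - 3(-4/9) = 202/117; a_3 = (202/117)/(51/4) = 808/5967
  n = 4: D(4) = 4(4 + 5/4) = 21; numerator = -1(808/5967) - 3(-46/117) = 6230/5967; a_4 = (6230/5967)/(21) = 890/17901

r = 7/2; a_0 = 1; a_1 = -4/9; a_2 = -46/117; a_3 = 808/5967; a_4 = 890/17901


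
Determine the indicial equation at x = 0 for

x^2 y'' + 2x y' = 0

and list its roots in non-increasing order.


Divide by x^2 to reach normal form y'' + P_1(x) y' + P_2(x) y = 0 with P_1(x) = 2/x and P_2(x) = 0.
x = 0 is a singular point because the y'-coefficient 2/x has a pole at x = 0.
It is a regular singular point because x P_1(x) = p(x) = 2 and x^2 P_2(x) = q(x) = 0 are polynomials, hence analytic at x = 0.
p(0) = 2,  q(0) = 0.
Indicial equation: r(r-1) + p(0) r + q(0) = 0, i.e. r^2 + (p(0) - 1) r + q(0) = 0, i.e. r^2 + 1 r = 0.
Discriminant: (1)^2 - 4(0) = 1, so r = (-1 ± 1)/2.
Solving: r_1 = 0, r_2 = -1.

indicial: r^2 + 1 r = 0; roots r_1 = 0, r_2 = -1


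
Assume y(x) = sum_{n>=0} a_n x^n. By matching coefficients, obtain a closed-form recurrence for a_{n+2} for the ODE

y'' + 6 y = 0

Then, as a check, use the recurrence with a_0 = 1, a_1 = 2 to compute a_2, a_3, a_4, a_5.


Substitute y = sum_n a_n x^n into y'' + (const) y = 0.
y''(x) = sum_{n>=0} (n+2)(n+1) a_{n+2} x^n.
The ODE becomes sum_n [(n+2)(n+1) a_{n+2} + 6 a_n] x^n = 0.
Setting each coefficient to zero gives the recurrence:
  (n+2)(n+1) a_{n+2} + 6 a_n = 0,
  a_{n+2} = -6 / ((n+1)(n+2)) a_n.

Check with a_0 = 1, a_1 = 2 (apply the recurrence for n = 0, 1, 2, 3): a_0 = 1, a_1 = 2, a_2 = -3, a_3 = -2, a_4 = 3/2, a_5 = 3/5.

a_{n+2} = -6/((n+1)(n+2)) * a_n; check: a_0 = 1, a_1 = 2, a_2 = -3, a_3 = -2, a_4 = 3/2, a_5 = 3/5


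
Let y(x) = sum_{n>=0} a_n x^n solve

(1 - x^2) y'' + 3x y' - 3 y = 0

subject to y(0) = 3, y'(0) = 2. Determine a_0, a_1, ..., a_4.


Ansatz: y(x) = sum_{n>=0} a_n x^n, so y'(x) = sum_{n>=1} n a_n x^(n-1) and y''(x) = sum_{n>=2} n(n-1) a_n x^(n-2).
Substitute into P(x) y'' + Q(x) y' + R(x) y = 0 with P(x) = 1 - x^2, Q(x) = 3x, R(x) = -3, and match powers of x.
Initial conditions: a_0 = 3, a_1 = 2.
Setting the coefficient of each power of x to zero and solving order by order (substituting the coefficients already found):
  x^0: 2 a_2 - 3 a_0 = 0  ->  2 a_2 = 3 a_0 = 9  ->  a_2 = 9/2
  x^1: 6 a_3 = 0  ->  a_3 = 0
  x^2: 12 a_4 + a_2 = 0  ->  12 a_4 = -a_2 = -9/2  ->  a_4 = -3/8
Truncated series: y(x) = 3 + 2 x + (9/2) x^2 - (3/8) x^4 + O(x^5).

a_0 = 3; a_1 = 2; a_2 = 9/2; a_3 = 0; a_4 = -3/8


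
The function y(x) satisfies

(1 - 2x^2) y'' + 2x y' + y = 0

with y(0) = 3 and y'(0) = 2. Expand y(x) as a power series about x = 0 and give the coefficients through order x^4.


Ansatz: y(x) = sum_{n>=0} a_n x^n, so y'(x) = sum_{n>=1} n a_n x^(n-1) and y''(x) = sum_{n>=2} n(n-1) a_n x^(n-2).
Substitute into P(x) y'' + Q(x) y' + R(x) y = 0 with P(x) = 1 - 2x^2, Q(x) = 2x, R(x) = 1, and match powers of x.
Initial conditions: a_0 = 3, a_1 = 2.
Setting the coefficient of each power of x to zero and solving order by order (substituting the coefficients already found):
  x^0: 2 a_2 + a_0 = 0  ->  2 a_2 = -a_0 = -3  ->  a_2 = -3/2
  x^1: 6 a_3 + 3 a_1 = 0  ->  6 a_3 = -3 a_1 = -6  ->  a_3 = -1
  x^2: 12 a_4 + a_2 = 0  ->  12 a_4 = -a_2 = 3/2  ->  a_4 = 1/8
Truncated series: y(x) = 3 + 2 x - (3/2) x^2 - x^3 + (1/8) x^4 + O(x^5).

a_0 = 3; a_1 = 2; a_2 = -3/2; a_3 = -1; a_4 = 1/8


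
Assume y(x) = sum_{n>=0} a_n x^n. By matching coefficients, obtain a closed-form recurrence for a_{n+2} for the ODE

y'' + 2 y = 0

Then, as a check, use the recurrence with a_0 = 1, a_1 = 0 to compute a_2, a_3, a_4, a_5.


Substitute y = sum_n a_n x^n into y'' + (const) y = 0.
y''(x) = sum_{n>=0} (n+2)(n+1) a_{n+2} x^n.
The ODE becomes sum_n [(n+2)(n+1) a_{n+2} + 2 a_n] x^n = 0.
Setting each coefficient to zero gives the recurrence:
  (n+2)(n+1) a_{n+2} + 2 a_n = 0,
  a_{n+2} = -2 / ((n+1)(n+2)) a_n.

Check with a_0 = 1, a_1 = 0 (apply the recurrence for n = 0, 1, 2, 3): a_0 = 1, a_1 = 0, a_2 = -1, a_3 = 0, a_4 = 1/6, a_5 = 0.

a_{n+2} = -2/((n+1)(n+2)) * a_n; check: a_0 = 1, a_1 = 0, a_2 = -1, a_3 = 0, a_4 = 1/6, a_5 = 0


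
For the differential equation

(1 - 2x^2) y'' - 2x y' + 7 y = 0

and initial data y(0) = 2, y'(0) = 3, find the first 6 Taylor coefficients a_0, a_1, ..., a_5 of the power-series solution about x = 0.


Ansatz: y(x) = sum_{n>=0} a_n x^n, so y'(x) = sum_{n>=1} n a_n x^(n-1) and y''(x) = sum_{n>=2} n(n-1) a_n x^(n-2).
Substitute into P(x) y'' + Q(x) y' + R(x) y = 0 with P(x) = 1 - 2x^2, Q(x) = -2x, R(x) = 7, and match powers of x.
Initial conditions: a_0 = 2, a_1 = 3.
Setting the coefficient of each power of x to zero and solving order by order (substituting the coefficients already found):
  x^0: 2 a_2 + 7 a_0 = 0  ->  2 a_2 = -7 a_0 = -14  ->  a_2 = -7
  x^1: 6 a_3 + 5 a_1 = 0  ->  6 a_3 = -5 a_1 = -15  ->  a_3 = -5/2
  x^2: 12 a_4 - a_2 = 0  ->  12 a_4 = a_2 = -7  ->  a_4 = -7/12
  x^3: 20 a_5 - 11 a_3 = 0  ->  20 a_5 = 11 a_3 = -55/2  ->  a_5 = -11/8
Truncated series: y(x) = 2 + 3 x - 7 x^2 - (5/2) x^3 - (7/12) x^4 - (11/8) x^5 + O(x^6).

a_0 = 2; a_1 = 3; a_2 = -7; a_3 = -5/2; a_4 = -7/12; a_5 = -11/8


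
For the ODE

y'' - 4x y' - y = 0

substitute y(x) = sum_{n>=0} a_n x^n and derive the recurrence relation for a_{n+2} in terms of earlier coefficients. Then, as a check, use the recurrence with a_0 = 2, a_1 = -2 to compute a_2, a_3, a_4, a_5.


Substitute y = sum_n a_n x^n.
y''(x) has coefficient (n+2)(n+1) a_{n+2} at x^n;
-4 x y'(x) has coefficient -4 n a_n at x^n (shift);
-y(x) has coefficient -1 a_n at x^n.
Matching x^n: (n+2)(n+1) a_{n+2} + (-4n - 1) a_n = 0.
Thus a_{n+2} = (4n + 1) / ((n+1)(n+2)) * a_n.

Check with a_0 = 2, a_1 = -2 (apply the recurrence for n = 0, 1, 2, 3): a_0 = 2, a_1 = -2, a_2 = 1, a_3 = -5/3, a_4 = 3/4, a_5 = -13/12.

a_(n+2) = (4n + 1) / ((n+1)(n+2)) * a_n; check: a_0 = 2, a_1 = -2, a_2 = 1, a_3 = -5/3, a_4 = 3/4, a_5 = -13/12


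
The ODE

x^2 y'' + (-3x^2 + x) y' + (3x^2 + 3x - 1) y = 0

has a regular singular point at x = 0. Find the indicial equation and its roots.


Divide by x^2 to reach normal form y'' + P_1(x) y' + P_2(x) y = 0 with P_1(x) = -3 + 1/x and P_2(x) = 3 + 3/x - 1/x^2.
x = 0 is a singular point because the y'-coefficient -3 + 1/x has a pole at x = 0 and the y-coefficient 3 + 3/x - 1/x^2 has a pole at x = 0.
It is a regular singular point because x P_1(x) = p(x) = 1 - 3x and x^2 P_2(x) = q(x) = 3x^2 + 3x - 1 are polynomials, hence analytic at x = 0.
p(0) = 1,  q(0) = -1.
Indicial equation: r(r-1) + p(0) r + q(0) = 0, i.e. r^2 + (p(0) - 1) r + q(0) = 0, i.e. r^2 - 1 = 0.
Discriminant: (0)^2 - 4(-1) = 4, so r = (0 ± 2)/2.
Solving: r_1 = 1, r_2 = -1.

indicial: r^2 - 1 = 0; roots r_1 = 1, r_2 = -1


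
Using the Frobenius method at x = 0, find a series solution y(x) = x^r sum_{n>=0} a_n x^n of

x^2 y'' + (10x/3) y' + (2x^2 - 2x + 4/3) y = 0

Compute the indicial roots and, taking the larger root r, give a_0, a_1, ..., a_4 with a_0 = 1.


Write in Frobenius form y'' + (p(x)/x) y' + (q(x)/x^2) y = 0:
  p(x) = 10/3,  q(x) = 2x^2 - 2x + 4/3.
Indicial equation: r(r-1) + (10/3) r + (4/3) = 0 -> roots r_1 = -1, r_2 = -4/3.
Take r = r_1 = -1. Let y(x) = x^r sum_{n>=0} a_n x^n with a_0 = 1.
Substitute y = x^r sum a_n x^n and match x^{r+n}. The recurrence is
  D(n) a_n - 2 a_{n-1} + 2 a_{n-2} = 0,  where D(n) = (r+n)(r+n-1) + (10/3)(r+n) + (4/3).
  a_n = [2 a_{n-1} - 2 a_{n-2}] / D(n).
Since the indicial polynomial factors as (r - r_1)(r - r_2), D(n) = (r_1 + n - r_1)(r_1 + n - r_2) = n(n + 1/3).
Evaluating step by step (a_0 = 1):
  n = 1: D(1) = 1(1 + 1/3) = 4/3; numerator = 2(1) = 2; a_1 = (2)/(4/3) = 3/2
  n = 2: D(2) = 2(2 + 1/3) = 14/3; numerator = 2(3/2) - 2(1) = 1; a_2 = (1)/(14/3) = 3/14
  n = 3: D(3) = 3(3 + 1/3) = 10; numerator = 2(3/14) - 2(3/2) = -18/7; a_3 = (-18/7)/(10) = -9/35
  n = 4: D(4) = 4(4 + 1/3) = 52/3; numerator = 2(-9/35) - 2(3/14) = -33/35; a_4 = (-33/35)/(52/3) = -99/1820

r = -1; a_0 = 1; a_1 = 3/2; a_2 = 3/14; a_3 = -9/35; a_4 = -99/1820


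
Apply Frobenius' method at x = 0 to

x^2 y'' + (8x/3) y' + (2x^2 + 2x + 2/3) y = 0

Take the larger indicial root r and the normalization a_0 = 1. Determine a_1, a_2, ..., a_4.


Write in Frobenius form y'' + (p(x)/x) y' + (q(x)/x^2) y = 0:
  p(x) = 8/3,  q(x) = 2x^2 + 2x + 2/3.
Indicial equation: r(r-1) + (8/3) r + (2/3) = 0 -> roots r_1 = -2/3, r_2 = -1.
Take r = r_1 = -2/3. Let y(x) = x^r sum_{n>=0} a_n x^n with a_0 = 1.
Substitute y = x^r sum a_n x^n and match x^{r+n}. The recurrence is
  D(n) a_n + 2 a_{n-1} + 2 a_{n-2} = 0,  where D(n) = (r+n)(r+n-1) + (8/3)(r+n) + (2/3).
  a_n = [-2 a_{n-1} - 2 a_{n-2}] / D(n).
Since the indicial polynomial factors as (r - r_1)(r - r_2), D(n) = (r_1 + n - r_1)(r_1 + n - r_2) = n(n + 1/3).
Evaluating step by step (a_0 = 1):
  n = 1: D(1) = 1(1 + 1/3) = 4/3; numerator = -2(1) = -2; a_1 = (-2)/(4/3) = -3/2
  n = 2: D(2) = 2(2 + 1/3) = 14/3; numerator = -2(-3/2) - 2(1) = 1; a_2 = (1)/(14/3) = 3/14
  n = 3: D(3) = 3(3 + 1/3) = 10; numerator = -2(3/14) - 2(-3/2) = 18/7; a_3 = (18/7)/(10) = 9/35
  n = 4: D(4) = 4(4 + 1/3) = 52/3; numerator = -2(9/35) - 2(3/14) = -33/35; a_4 = (-33/35)/(52/3) = -99/1820

r = -2/3; a_0 = 1; a_1 = -3/2; a_2 = 3/14; a_3 = 9/35; a_4 = -99/1820


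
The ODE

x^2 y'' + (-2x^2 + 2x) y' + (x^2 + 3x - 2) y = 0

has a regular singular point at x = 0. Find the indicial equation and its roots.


Divide by x^2 to reach normal form y'' + P_1(x) y' + P_2(x) y = 0 with P_1(x) = -2 + 2/x and P_2(x) = 1 + 3/x - 2/x^2.
x = 0 is a singular point because the y'-coefficient -2 + 2/x has a pole at x = 0 and the y-coefficient 1 + 3/x - 2/x^2 has a pole at x = 0.
It is a regular singular point because x P_1(x) = p(x) = 2 - 2x and x^2 P_2(x) = q(x) = x^2 + 3x - 2 are polynomials, hence analytic at x = 0.
p(0) = 2,  q(0) = -2.
Indicial equation: r(r-1) + p(0) r + q(0) = 0, i.e. r^2 + (p(0) - 1) r + q(0) = 0, i.e. r^2 + 1 r - 2 = 0.
Discriminant: (1)^2 - 4(-2) = 9, so r = (-1 ± 3)/2.
Solving: r_1 = 1, r_2 = -2.

indicial: r^2 + 1 r - 2 = 0; roots r_1 = 1, r_2 = -2


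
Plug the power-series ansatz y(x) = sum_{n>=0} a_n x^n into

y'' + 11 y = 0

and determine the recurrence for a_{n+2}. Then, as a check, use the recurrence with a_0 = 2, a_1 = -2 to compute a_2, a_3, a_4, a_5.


Substitute y = sum_n a_n x^n into y'' + (const) y = 0.
y''(x) = sum_{n>=0} (n+2)(n+1) a_{n+2} x^n.
The ODE becomes sum_n [(n+2)(n+1) a_{n+2} + 11 a_n] x^n = 0.
Setting each coefficient to zero gives the recurrence:
  (n+2)(n+1) a_{n+2} + 11 a_n = 0,
  a_{n+2} = -11 / ((n+1)(n+2)) a_n.

Check with a_0 = 2, a_1 = -2 (apply the recurrence for n = 0, 1, 2, 3): a_0 = 2, a_1 = -2, a_2 = -11, a_3 = 11/3, a_4 = 121/12, a_5 = -121/60.

a_{n+2} = -11/((n+1)(n+2)) * a_n; check: a_0 = 2, a_1 = -2, a_2 = -11, a_3 = 11/3, a_4 = 121/12, a_5 = -121/60


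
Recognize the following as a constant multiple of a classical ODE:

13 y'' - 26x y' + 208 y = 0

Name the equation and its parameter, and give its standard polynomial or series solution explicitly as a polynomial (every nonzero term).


All three coefficients share the factor 13; dividing through by 13 gives  y'' - 2x y' + 16 y = 0.
This matches the Hermite equation y'' - 2x y' + 2n y = 0 with 2n = 16, so n = 8; the polynomial solution is H_8(x).
With y = sum_k a_k x^k, matching x^k gives (k+2)(k+1) a_{k+2} = 2(k - n) a_k = 2(k - 8) a_k. The right side vanishes at k = 8, so the series with the parity of 8 terminates at degree 8.
Standard normalization: leading coefficient of H_n is 2^n, so a_8 = 2^8 = 256. Work downward with a_k = (k+1)(k+2) a_{k+2} / (2(k - n)):
  a_6 = (7)(8)(256) / (2(6 - 8)) = 14336/(-4) = -3584
  a_4 = (5)(6)(-3584) / (2(4 - 8)) = -107520/(-8) = 13440
  a_2 = (3)(4)(13440) / (2(2 - 8)) = 161280/(-12) = -13440
  a_0 = (1)(2)(-13440) / (2(0 - 8)) = -26880/(-16) = 1680
Hence H_8(x) = 256 x^8 - 3584 x^6 + 13440 x^4 - 13440 x^2 + 1680.

H_8(x); series = 256 x^8 - 3584 x^6 + 13440 x^4 - 13440 x^2 + 1680


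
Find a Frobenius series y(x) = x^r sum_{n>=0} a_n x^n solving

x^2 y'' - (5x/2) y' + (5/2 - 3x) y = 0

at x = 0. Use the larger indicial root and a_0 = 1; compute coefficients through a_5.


Write in Frobenius form y'' + (p(x)/x) y' + (q(x)/x^2) y = 0:
  p(x) = -5/2,  q(x) = 5/2 - 3x.
Indicial equation: r(r-1) + (-5/2) r + (5/2) = 0 -> roots r_1 = 5/2, r_2 = 1.
Take r = r_1 = 5/2. Let y(x) = x^r sum_{n>=0} a_n x^n with a_0 = 1.
Substitute y = x^r sum a_n x^n and match x^{r+n}. The recurrence is
  D(n) a_n - 3 a_{n-1} = 0,  where D(n) = (r+n)(r+n-1) + (-5/2)(r+n) + (5/2).
  a_n = 3 / D(n) * a_{n-1}.
Since the indicial polynomial factors as (r - r_1)(r - r_2), D(n) = (r_1 + n - r_1)(r_1 + n - r_2) = n(n + 3/2).
Evaluating step by step (a_0 = 1):
  n = 1: D(1) = 1(1 + 3/2) = 5/2; numerator = 3(1) = 3; a_1 = (3)/(5/2) = 6/5
  n = 2: D(2) = 2(2 + 3/2) = 7; numerator = 3(6/5) = 18/5; a_2 = (18/5)/(7) = 18/35
  n = 3: D(3) = 3(3 + 3/2) = 27/2; numerator = 3(18/35) = 54/35; a_3 = (54/35)/(27/2) = 4/35
  n = 4: D(4) = 4(4 + 3/2) = 22; numerator = 3(4/35) = 12/35; a_4 = (12/35)/(22) = 6/385
  n = 5: D(5) = 5(5 + 3/2) = 65/2; numerator = 3(6/385) = 18/385; a_5 = (18/385)/(65/2) = 36/25025

r = 5/2; a_0 = 1; a_1 = 6/5; a_2 = 18/35; a_3 = 4/35; a_4 = 6/385; a_5 = 36/25025


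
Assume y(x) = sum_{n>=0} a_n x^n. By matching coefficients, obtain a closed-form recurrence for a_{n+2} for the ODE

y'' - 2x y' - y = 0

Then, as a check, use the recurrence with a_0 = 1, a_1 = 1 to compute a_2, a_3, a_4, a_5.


Substitute y = sum_n a_n x^n.
y''(x) has coefficient (n+2)(n+1) a_{n+2} at x^n;
-2 x y'(x) has coefficient -2 n a_n at x^n (shift);
-y(x) has coefficient -1 a_n at x^n.
Matching x^n: (n+2)(n+1) a_{n+2} + (-2n - 1) a_n = 0.
Thus a_{n+2} = (2n + 1) / ((n+1)(n+2)) * a_n.

Check with a_0 = 1, a_1 = 1 (apply the recurrence for n = 0, 1, 2, 3): a_0 = 1, a_1 = 1, a_2 = 1/2, a_3 = 1/2, a_4 = 5/24, a_5 = 7/40.

a_(n+2) = (2n + 1) / ((n+1)(n+2)) * a_n; check: a_0 = 1, a_1 = 1, a_2 = 1/2, a_3 = 1/2, a_4 = 5/24, a_5 = 7/40


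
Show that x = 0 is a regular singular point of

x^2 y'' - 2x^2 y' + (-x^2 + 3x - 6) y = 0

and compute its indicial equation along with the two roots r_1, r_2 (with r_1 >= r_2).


Divide by x^2 to reach normal form y'' + P_1(x) y' + P_2(x) y = 0 with P_1(x) = -2 and P_2(x) = -1 + 3/x - 6/x^2.
x = 0 is a singular point because the y-coefficient -1 + 3/x - 6/x^2 has a pole at x = 0.
It is a regular singular point because x P_1(x) = p(x) = -2x and x^2 P_2(x) = q(x) = -x^2 + 3x - 6 are polynomials, hence analytic at x = 0.
p(0) = 0,  q(0) = -6.
Indicial equation: r(r-1) + p(0) r + q(0) = 0, i.e. r^2 + (p(0) - 1) r + q(0) = 0, i.e. r^2 - 1 r - 6 = 0.
Discriminant: (-1)^2 - 4(-6) = 25, so r = (1 ± 5)/2.
Solving: r_1 = 3, r_2 = -2.

indicial: r^2 - 1 r - 6 = 0; roots r_1 = 3, r_2 = -2


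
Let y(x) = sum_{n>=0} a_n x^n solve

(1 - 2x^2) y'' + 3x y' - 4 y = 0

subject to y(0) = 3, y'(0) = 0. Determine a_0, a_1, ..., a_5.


Ansatz: y(x) = sum_{n>=0} a_n x^n, so y'(x) = sum_{n>=1} n a_n x^(n-1) and y''(x) = sum_{n>=2} n(n-1) a_n x^(n-2).
Substitute into P(x) y'' + Q(x) y' + R(x) y = 0 with P(x) = 1 - 2x^2, Q(x) = 3x, R(x) = -4, and match powers of x.
Initial conditions: a_0 = 3, a_1 = 0.
Setting the coefficient of each power of x to zero and solving order by order (substituting the coefficients already found):
  x^0: 2 a_2 - 4 a_0 = 0  ->  2 a_2 = 4 a_0 = 12  ->  a_2 = 6
  x^1: 6 a_3 - a_1 = 0  ->  6 a_3 = a_1 = 0  ->  a_3 = 0
  x^2: 12 a_4 - 2 a_2 = 0  ->  12 a_4 = 2 a_2 = 12  ->  a_4 = 1
  x^3: 20 a_5 - 7 a_3 = 0  ->  20 a_5 = 7 a_3 = 0  ->  a_5 = 0
Truncated series: y(x) = 3 + 6 x^2 + x^4 + O(x^6).

a_0 = 3; a_1 = 0; a_2 = 6; a_3 = 0; a_4 = 1; a_5 = 0


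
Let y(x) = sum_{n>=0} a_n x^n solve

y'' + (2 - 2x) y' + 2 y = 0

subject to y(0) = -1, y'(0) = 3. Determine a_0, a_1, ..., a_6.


Ansatz: y(x) = sum_{n>=0} a_n x^n, so y'(x) = sum_{n>=1} n a_n x^(n-1) and y''(x) = sum_{n>=2} n(n-1) a_n x^(n-2).
Substitute into P(x) y'' + Q(x) y' + R(x) y = 0 with P(x) = 1, Q(x) = 2 - 2x, R(x) = 2, and match powers of x.
Initial conditions: a_0 = -1, a_1 = 3.
Setting the coefficient of each power of x to zero and solving order by order (substituting the coefficients already found):
  x^0: 2 a_2 + 2 a_1 + 2 a_0 = 0  ->  2 a_2 = -2 a_1 - 2 a_0 = -4  ->  a_2 = -2
  x^1: 6 a_3 + 4 a_2 = 0  ->  6 a_3 = -4 a_2 = 8  ->  a_3 = 4/3
  x^2: 12 a_4 + 6 a_3 - 2 a_2 = 0  ->  12 a_4 = -6 a_3 + 2 a_2 = -12  ->  a_4 = -1
  x^3: 20 a_5 + 8 a_4 - 4 a_3 = 0  ->  20 a_5 = -8 a_4 + 4 a_3 = 40/3  ->  a_5 = 2/3
  x^4: 30 a_6 + 10 a_5 - 6 a_4 = 0  ->  30 a_6 = -10 a_5 + 6 a_4 = -38/3  ->  a_6 = -19/45
Truncated series: y(x) = -1 + 3 x - 2 x^2 + (4/3) x^3 - x^4 + (2/3) x^5 - (19/45) x^6 + O(x^7).

a_0 = -1; a_1 = 3; a_2 = -2; a_3 = 4/3; a_4 = -1; a_5 = 2/3; a_6 = -19/45


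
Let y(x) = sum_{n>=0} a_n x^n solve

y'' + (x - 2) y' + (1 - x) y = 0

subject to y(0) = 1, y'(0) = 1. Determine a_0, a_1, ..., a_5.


Ansatz: y(x) = sum_{n>=0} a_n x^n, so y'(x) = sum_{n>=1} n a_n x^(n-1) and y''(x) = sum_{n>=2} n(n-1) a_n x^(n-2).
Substitute into P(x) y'' + Q(x) y' + R(x) y = 0 with P(x) = 1, Q(x) = x - 2, R(x) = 1 - x, and match powers of x.
Initial conditions: a_0 = 1, a_1 = 1.
Setting the coefficient of each power of x to zero and solving order by order (substituting the coefficients already found):
  x^0: 2 a_2 - 2 a_1 + a_0 = 0  ->  2 a_2 = 2 a_1 - a_0 = 1  ->  a_2 = 1/2
  x^1: 6 a_3 - 4 a_2 + 2 a_1 - a_0 = 0  ->  6 a_3 = 4 a_2 - 2 a_1 + a_0 = 1  ->  a_3 = 1/6
  x^2: 12 a_4 - 6 a_3 + 3 a_2 - a_1 = 0  ->  12 a_4 = 6 a_3 - 3 a_2 + a_1 = 1/2  ->  a_4 = 1/24
  x^3: 20 a_5 - 8 a_4 + 4 a_3 - a_2 = 0  ->  20 a_5 = 8 a_4 - 4 a_3 + a_2 = 1/6  ->  a_5 = 1/120
Truncated series: y(x) = 1 + x + (1/2) x^2 + (1/6) x^3 + (1/24) x^4 + (1/120) x^5 + O(x^6).

a_0 = 1; a_1 = 1; a_2 = 1/2; a_3 = 1/6; a_4 = 1/24; a_5 = 1/120


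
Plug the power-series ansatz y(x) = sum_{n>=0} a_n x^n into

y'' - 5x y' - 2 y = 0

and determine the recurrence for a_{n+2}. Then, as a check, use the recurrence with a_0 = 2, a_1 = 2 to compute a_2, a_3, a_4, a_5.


Substitute y = sum_n a_n x^n.
y''(x) has coefficient (n+2)(n+1) a_{n+2} at x^n;
-5 x y'(x) has coefficient -5 n a_n at x^n (shift);
-2 y(x) has coefficient -2 a_n at x^n.
Matching x^n: (n+2)(n+1) a_{n+2} + (-5n - 2) a_n = 0.
Thus a_{n+2} = (5n + 2) / ((n+1)(n+2)) * a_n.

Check with a_0 = 2, a_1 = 2 (apply the recurrence for n = 0, 1, 2, 3): a_0 = 2, a_1 = 2, a_2 = 2, a_3 = 7/3, a_4 = 2, a_5 = 119/60.

a_(n+2) = (5n + 2) / ((n+1)(n+2)) * a_n; check: a_0 = 2, a_1 = 2, a_2 = 2, a_3 = 7/3, a_4 = 2, a_5 = 119/60


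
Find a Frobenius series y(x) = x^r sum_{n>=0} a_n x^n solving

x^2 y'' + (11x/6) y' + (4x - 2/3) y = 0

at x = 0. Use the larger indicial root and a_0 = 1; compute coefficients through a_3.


Write in Frobenius form y'' + (p(x)/x) y' + (q(x)/x^2) y = 0:
  p(x) = 11/6,  q(x) = 4x - 2/3.
Indicial equation: r(r-1) + (11/6) r + (-2/3) = 0 -> roots r_1 = 1/2, r_2 = -4/3.
Take r = r_1 = 1/2. Let y(x) = x^r sum_{n>=0} a_n x^n with a_0 = 1.
Substitute y = x^r sum a_n x^n and match x^{r+n}. The recurrence is
  D(n) a_n + 4 a_{n-1} = 0,  where D(n) = (r+n)(r+n-1) + (11/6)(r+n) + (-2/3).
  a_n = -4 / D(n) * a_{n-1}.
Since the indicial polynomial factors as (r - r_1)(r - r_2), D(n) = (r_1 + n - r_1)(r_1 + n - r_2) = n(n + 11/6).
Evaluating step by step (a_0 = 1):
  n = 1: D(1) = 1(1 + 11/6) = 17/6; numerator = -4(1) = -4; a_1 = (-4)/(17/6) = -24/17
  n = 2: D(2) = 2(2 + 11/6) = 23/3; numerator = -4(-24/17) = 96/17; a_2 = (96/17)/(23/3) = 288/391
  n = 3: D(3) = 3(3 + 11/6) = 29/2; numerator = -4(288/391) = -1152/391; a_3 = (-1152/391)/(29/2) = -2304/11339

r = 1/2; a_0 = 1; a_1 = -24/17; a_2 = 288/391; a_3 = -2304/11339
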